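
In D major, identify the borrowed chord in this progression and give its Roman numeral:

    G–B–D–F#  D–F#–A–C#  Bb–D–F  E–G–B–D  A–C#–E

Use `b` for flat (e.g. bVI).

bVI

D major has the diatonic set D, Em, F#m, G, A, Bm, C#dim. Of the given chords, G–B–D–F# = Gmaj7, D–F#–A–C# = Dmaj7, E–G–B–D = Em7 and A–C#–E = A are diatonic. Bb–D–F is not: scale degree 6 in D major carries Bm (vi). In D minor the chord on that degree is Bb, so here it functions as bVI, borrowed from the parallel minor.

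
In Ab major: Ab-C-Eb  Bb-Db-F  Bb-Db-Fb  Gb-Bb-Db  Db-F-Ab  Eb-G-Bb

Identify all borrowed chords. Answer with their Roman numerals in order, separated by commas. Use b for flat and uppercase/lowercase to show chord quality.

In Ab major the diatonic chords are Ab, Bbm, Cm, Db, Eb, Fm, Gdim. Ab–C–Eb = Ab, Bb–Db–F = Bbm, Db–F–Ab = Db and Eb–G–Bb = Eb all belong to that set. Bb–Db–Fb doesn't fit — on degree 2 Ab major would have Bbm (ii). Bbdim is the degree-2 chord of Ab minor, so it is the borrowed ii°. Gb–Bb–Db doesn't fit — on degree 7 Ab major would have Gdim (vii°). Gb is the degree-7 chord of Ab minor, so it is the borrowed bVII.

ii°, bVII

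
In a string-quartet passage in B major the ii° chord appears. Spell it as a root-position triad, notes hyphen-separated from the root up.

C#-E-G

ii° is built on scale degree 2, which is C# in both B major and its parallel. Building the diminished chord from the parallel minor on C#: C#–E–G.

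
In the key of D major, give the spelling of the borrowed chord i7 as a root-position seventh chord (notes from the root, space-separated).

i7 is built on scale degree 1, which is D in both D major and its parallel. Building the minor-seventh chord from the parallel minor on D: D–F–A–C.

D F A C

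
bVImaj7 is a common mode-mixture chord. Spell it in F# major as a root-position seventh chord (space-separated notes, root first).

The root of bVImaj7 is the lowered 6th degree: D# becomes D. Stacking thirds in F# minor on D gives D–F#–A–C#.

D F# A C#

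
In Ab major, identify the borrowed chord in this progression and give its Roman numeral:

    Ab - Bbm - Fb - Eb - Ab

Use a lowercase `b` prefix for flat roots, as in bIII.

Ab major has the diatonic set Ab, Bbm, Cm, Db, Eb, Fm, Gdim. Of the given chords, Ab, Bbm and Eb are diatonic. Fb (Fb–Ab–Cb) is not: scale degree 6 in Ab major carries Fm (vi). In Ab minor the chord on that degree is Fb, so here it functions as bVI, borrowed from the parallel minor.

bVI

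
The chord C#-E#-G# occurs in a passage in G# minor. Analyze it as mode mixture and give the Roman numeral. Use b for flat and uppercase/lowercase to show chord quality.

C# is scale degree 4 in G# minor. The diatonic chord on degree 4 would be C#m (iv), but C#–E#–G# is the major chord from G# major. As a borrowed chord it is labeled IV.

IV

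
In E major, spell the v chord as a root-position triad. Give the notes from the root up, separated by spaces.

v is built on scale degree 5, which is B in both E major and its parallel. Stacking thirds in E minor on B gives B–D–F#.

B D F#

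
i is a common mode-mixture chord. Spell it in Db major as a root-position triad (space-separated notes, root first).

The root, Db, is scale degree 1 — the same note in Db major and Db minor; only the chord quality changes. In Db minor the chord on Db is Db–Fb–Ab.

Db Fb Ab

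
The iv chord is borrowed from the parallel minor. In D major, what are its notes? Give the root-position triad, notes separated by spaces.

G Bb D

iv is built on scale degree 4, which is G in both D major and its parallel. In D minor the chord on G is G–Bb–D.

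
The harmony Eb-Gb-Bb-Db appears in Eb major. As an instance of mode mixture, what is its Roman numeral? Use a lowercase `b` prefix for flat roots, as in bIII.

The root Eb is the diatonic 1st degree of Eb major; the borrowing shows in the chord quality. The diatonic chord on degree 1 would be Eb (I), but Eb–Gb–Bb–Db is the minor-seventh chord from Eb minor. As a borrowed chord it is labeled i7.

i7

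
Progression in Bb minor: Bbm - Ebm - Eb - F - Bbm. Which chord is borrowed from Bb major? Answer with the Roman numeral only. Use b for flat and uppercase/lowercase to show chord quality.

The diatonic triads in Bb minor (with V from harmonic minor) are Bbm, Cdim, Db, Ebm, F, Gb, Ab. Bbm, Ebm and F are all diatonic. Eb (Eb–G–Bb) doesn't fit — on degree 4 Bb minor would have Ebm (iv). Eb is the degree-4 chord of Bb major, so it is the borrowed IV.

IV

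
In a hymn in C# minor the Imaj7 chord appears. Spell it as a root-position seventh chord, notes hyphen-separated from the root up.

C#-E#-G#-B#

The root, C#, is scale degree 1 — the same note in C# minor and C# major; only the chord quality changes. Building the major-seventh chord from the parallel major on C#: C#–E#–G#–B#.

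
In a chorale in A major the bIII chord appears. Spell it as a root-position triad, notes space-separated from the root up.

C E G

The root of bIII is the lowered 3rd degree: C# becomes C. Building the major chord from the parallel minor on C: C–E–G.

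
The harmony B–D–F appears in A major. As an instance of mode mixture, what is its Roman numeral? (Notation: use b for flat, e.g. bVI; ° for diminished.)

ii°

The root B is the diatonic 2nd degree of A major; the borrowing shows in the chord quality. Diatonically A major has Bm (ii) on that degree; B–D–F is instead the diminished chord native to A minor, so it takes the label ii°.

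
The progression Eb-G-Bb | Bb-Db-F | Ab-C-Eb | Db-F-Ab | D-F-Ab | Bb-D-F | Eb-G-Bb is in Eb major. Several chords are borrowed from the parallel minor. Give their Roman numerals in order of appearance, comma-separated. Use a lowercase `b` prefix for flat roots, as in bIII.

In Eb major the diatonic chords are Eb, Fm, Gm, Ab, Bb, Cm, Ddim. Eb–G–Bb = Eb, Ab–C–Eb = Ab, D–F–Ab = Ddim and Bb–D–F = Bb are all diatonic. Bb–Db–F doesn't fit — on degree 5 Eb major would have Bb (V). Bbm is the degree-5 chord of Eb minor, so it is the borrowed v. Db–F–Ab is not: scale degree 7 in Eb major carries Ddim (vii°). In Eb minor the chord on that degree is Db, so here it functions as bVII, borrowed from the parallel minor.

v, bVII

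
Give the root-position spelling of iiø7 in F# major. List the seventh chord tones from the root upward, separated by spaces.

G# B D F#

The root, G#, is scale degree 2 — the same note in F# major and F# minor; only the chord quality changes. Building the half-diminished-seventh chord from the parallel minor on G#: G#–B–D–F#.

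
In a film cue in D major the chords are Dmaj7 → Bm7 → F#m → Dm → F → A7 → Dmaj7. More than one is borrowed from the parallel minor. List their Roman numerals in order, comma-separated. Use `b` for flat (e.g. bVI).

i, bIII

In D major the diatonic chords are D, Em, F#m, G, A, Bm, C#dim. Dmaj7, Bm7, F#m and A7 are all diatonic. But Dm (D–F–A) is foreign: the diatonic I on degree 1 is D, whereas Dm comes from D minor. It is labeled i. But F (F–A–C) is foreign: the diatonic iii on degree 3 is F#m, whereas F comes from D minor. It is labeled bIII.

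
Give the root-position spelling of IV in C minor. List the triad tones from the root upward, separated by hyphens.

F-A-C

The root, F, is scale degree 4 — the same note in C minor and C major; only the chord quality changes. Stacking thirds in C major on F gives F–A–C.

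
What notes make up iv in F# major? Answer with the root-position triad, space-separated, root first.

iv is built on scale degree 4, which is B in both F# major and its parallel. Stacking thirds in F# minor on B gives B–D–F#.

B D F#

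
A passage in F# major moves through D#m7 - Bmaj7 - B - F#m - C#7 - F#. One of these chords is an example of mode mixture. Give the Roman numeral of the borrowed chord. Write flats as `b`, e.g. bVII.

i

The diatonic triads in F# major are F#, G#m, A#m, B, C#, D#m, E#dim. Of the given chords, D#m7, Bmaj7, B, C#7 and F# are diatonic. But F#m (F#–A–C#) is foreign: the diatonic I on degree 1 is F#, whereas F#m comes from F# minor. It is labeled i.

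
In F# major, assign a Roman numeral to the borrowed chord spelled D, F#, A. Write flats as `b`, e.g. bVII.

The root D is the lowered 6th scale degree — diatonically F# major has D# there. Diatonically F# major has D#m (vi) on that degree; D–F#–A is instead the major chord native to F# minor, so it takes the label bVI.

bVI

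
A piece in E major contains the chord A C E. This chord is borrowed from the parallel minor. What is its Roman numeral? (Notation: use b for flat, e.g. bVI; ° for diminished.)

The root A is the diatonic 4th degree of E major; the borrowing shows in the chord quality. The diatonic chord on degree 4 would be A (IV), but A–C–E is the minor chord from E minor. As a borrowed chord it is labeled iv.

iv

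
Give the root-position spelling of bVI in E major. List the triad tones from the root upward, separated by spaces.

C E G

Scale degree 6 in E major is C#. bVI uses the lowered form, C, taken from E minor. Building the major chord from the parallel minor on C: C–E–G.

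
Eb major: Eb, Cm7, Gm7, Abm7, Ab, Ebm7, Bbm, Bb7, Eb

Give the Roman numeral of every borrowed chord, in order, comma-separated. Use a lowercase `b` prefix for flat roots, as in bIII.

The diatonic triads in Eb major are Eb, Fm, Gm, Ab, Bb, Cm, Ddim. Eb, Cm7, Gm7, Ab and Bb7 are all diatonic. But Abm7 (Ab–Cb–Eb–Gb) is foreign: the diatonic IV on degree 4 is Ab, whereas Abm7 comes from Eb minor. It is labeled iv7. Ebm7 (Eb–Gb–Bb–Db) is not: scale degree 1 in Eb major carries Eb (I). In Eb minor the chord on that degree is Ebm7, so here it functions as i7, borrowed from the parallel minor. Bbm (Bb–Db–F) is not: scale degree 5 in Eb major carries Bb (V). In Eb minor the chord on that degree is Bbm, so here it functions as v, borrowed from the parallel minor.

iv7, i7, v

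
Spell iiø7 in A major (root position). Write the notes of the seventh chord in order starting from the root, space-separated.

iiø7 is built on scale degree 2, which is B in both A major and its parallel. In A minor the chord on B is B–D–F–A.

B D F A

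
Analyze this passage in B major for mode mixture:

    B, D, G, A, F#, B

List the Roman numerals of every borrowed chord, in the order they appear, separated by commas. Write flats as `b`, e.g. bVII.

bIII, bVI, bVII

B major has the diatonic set B, C#m, D#m, E, F#, G#m, A#dim. B and F# both belong to that set. But D (D–F#–A) is foreign: the diatonic iii on degree 3 is D#m, whereas D comes from B minor. It is labeled bIII. G (G–B–D) is not: scale degree 6 in B major carries G#m (vi). In B minor the chord on that degree is G, so here it functions as bVI, borrowed from the parallel minor. A (A–C#–E) is not: scale degree 7 in B major carries A#dim (vii°). In B minor the chord on that degree is A, so here it functions as bVII, borrowed from the parallel minor.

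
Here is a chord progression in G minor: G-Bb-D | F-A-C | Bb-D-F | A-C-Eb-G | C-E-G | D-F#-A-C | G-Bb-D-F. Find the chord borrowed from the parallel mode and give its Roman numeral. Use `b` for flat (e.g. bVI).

IV

The diatonic triads in G minor (with V from harmonic minor) are Gm, Adim, Bb, Cm, D, Eb, F. Of the given chords, G–Bb–D = Gm, F–A–C = F, Bb–D–F = Bb, A–C–Eb–G = Am7b5, D–F#–A–C = D7 and G–Bb–D–F = Gm7 are diatonic. But C–E–G is foreign: the diatonic iv on degree 4 is Cm, whereas C comes from G major. It is labeled IV.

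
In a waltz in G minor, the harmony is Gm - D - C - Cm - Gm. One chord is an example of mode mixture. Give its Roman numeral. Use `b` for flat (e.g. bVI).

IV

G minor has the diatonic set Gm, Adim, Bb, Cm, D, Eb, F (with V from harmonic minor). Of the given chords, Gm, D and Cm are diatonic. C (C–E–G) is not: scale degree 4 in G minor carries Cm (iv). In G major the chord on that degree is C, so here it functions as IV, borrowed from the parallel major.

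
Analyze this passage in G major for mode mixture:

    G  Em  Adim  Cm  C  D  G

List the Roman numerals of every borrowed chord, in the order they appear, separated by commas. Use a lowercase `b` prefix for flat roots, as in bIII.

G major has the diatonic set G, Am, Bm, C, D, Em, F#dim. Of the given chords, G, Em, C and D are diatonic. Adim (A–C–Eb) is not: scale degree 2 in G major carries Am (ii). In G minor the chord on that degree is Adim, so here it functions as ii°, borrowed from the parallel minor. But Cm (C–Eb–G) is foreign: the diatonic IV on degree 4 is C, whereas Cm comes from G minor. It is labeled iv.

ii°, iv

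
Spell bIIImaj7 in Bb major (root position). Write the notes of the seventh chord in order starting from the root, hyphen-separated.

bIIImaj7 is built on the lowered scale degree 3. In Bb major degree 3 is D; lowered it becomes Db. Building the major-seventh chord from the parallel minor on Db: Db–F–Ab–C.

Db-F-Ab-C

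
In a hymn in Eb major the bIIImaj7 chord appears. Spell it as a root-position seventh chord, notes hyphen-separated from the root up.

Gb-Bb-Db-F

bIIImaj7 is built on the lowered scale degree 3. In Eb major degree 3 is G; lowered it becomes Gb. Building the major-seventh chord from the parallel minor on Gb: Gb–Bb–Db–F.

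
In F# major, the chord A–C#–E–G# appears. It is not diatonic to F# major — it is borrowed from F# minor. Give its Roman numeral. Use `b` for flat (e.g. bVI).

bIIImaj7

In F# major scale degree 3 is A#; A is its lowered form, from F# minor. Diatonically F# major has A#m (iii) on that degree; A–C#–E–G# is instead the major-seventh chord native to F# minor, so it takes the label bIIImaj7.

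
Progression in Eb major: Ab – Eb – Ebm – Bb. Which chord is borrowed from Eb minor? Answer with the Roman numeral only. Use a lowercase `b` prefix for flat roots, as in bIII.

In Eb major the diatonic chords are Eb, Fm, Gm, Ab, Bb, Cm, Ddim. Of the given chords, Ab, Eb and Bb are diatonic. Ebm (Eb–Gb–Bb) is not: scale degree 1 in Eb major carries Eb (I). In Eb minor the chord on that degree is Ebm, so here it functions as i, borrowed from the parallel minor.

i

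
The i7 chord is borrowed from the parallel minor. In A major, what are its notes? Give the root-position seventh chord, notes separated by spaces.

The root, A, is scale degree 1 — the same note in A major and A minor; only the chord quality changes. Stacking thirds in A minor on A gives A–C–E–G.

A C E G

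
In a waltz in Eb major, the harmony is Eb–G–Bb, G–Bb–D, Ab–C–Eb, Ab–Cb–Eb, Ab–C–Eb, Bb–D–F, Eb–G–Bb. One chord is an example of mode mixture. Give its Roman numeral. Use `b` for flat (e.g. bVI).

The diatonic triads in Eb major are Eb, Fm, Gm, Ab, Bb, Cm, Ddim. Eb–G–Bb = Eb, G–Bb–D = Gm, Ab–C–Eb = Ab and Bb–D–F = Bb all belong to that set. Ab–Cb–Eb doesn't fit — on degree 4 Eb major would have Ab (IV). Abm is the degree-4 chord of Eb minor, so it is the borrowed iv.

iv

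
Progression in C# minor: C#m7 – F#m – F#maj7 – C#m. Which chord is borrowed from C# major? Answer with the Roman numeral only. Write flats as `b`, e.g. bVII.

IVmaj7

The diatonic triads in C# minor (with V from harmonic minor) are C#m, D#dim, E, F#m, G#, A, B. C#m7, F#m and C#m all belong to that set. F#maj7 (F#–A#–C#–E#) doesn't fit — on degree 4 C# minor would have F#m (iv). F#maj7 is the degree-4 chord of C# major, so it is the borrowed IVmaj7.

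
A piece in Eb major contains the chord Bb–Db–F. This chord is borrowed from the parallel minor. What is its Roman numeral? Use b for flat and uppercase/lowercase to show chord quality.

The root Bb is the diatonic 5th degree of Eb major; the borrowing shows in the chord quality. Bb–Db–F is a minor chord — the form found in Eb minor, not the diatonic V (Bb). Borrowed into Eb major it is written v.

v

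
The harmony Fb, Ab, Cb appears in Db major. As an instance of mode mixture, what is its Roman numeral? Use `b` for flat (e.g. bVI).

The root Fb is the lowered 3rd scale degree — diatonically Db major has F there. Diatonically Db major has Fm (iii) on that degree; Fb–Ab–Cb is instead the major chord native to Db minor, so it takes the label bIII.

bIII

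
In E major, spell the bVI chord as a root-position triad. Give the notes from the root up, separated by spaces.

C E G

bVI is built on the lowered scale degree 6. In E major degree 6 is C#; lowered it becomes C. Building the major chord from the parallel minor on C: C–E–G.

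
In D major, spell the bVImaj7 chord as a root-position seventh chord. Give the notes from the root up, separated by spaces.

Scale degree 6 in D major is B. bVImaj7 uses the lowered form, Bb, taken from D minor. Building the major-seventh chord from the parallel minor on Bb: Bb–D–F–A.

Bb D F A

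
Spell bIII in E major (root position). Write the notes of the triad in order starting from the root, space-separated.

G B D

The root of bIII is the lowered 3rd degree: G# becomes G. Stacking thirds in E minor on G gives G–B–D.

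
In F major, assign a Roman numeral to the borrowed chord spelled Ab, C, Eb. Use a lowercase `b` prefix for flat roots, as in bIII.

Ab is the lowered form of scale degree 3 in F major (the diatonic degree 3 is A). Ab–C–Eb is a major chord — the form found in F minor, not the diatonic iii (Am). Borrowed into F major it is written bIII.

bIII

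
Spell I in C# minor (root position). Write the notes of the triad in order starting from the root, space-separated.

C# E# G#

The root, C#, is scale degree 1 — the same note in C# minor and C# major; only the chord quality changes. Stacking thirds in C# major on C# gives C#–E#–G#.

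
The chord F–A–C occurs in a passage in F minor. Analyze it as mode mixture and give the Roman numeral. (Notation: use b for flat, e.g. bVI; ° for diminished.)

I

The root F is the diatonic 1st degree of F minor; the borrowing shows in the chord quality. F–A–C is a major chord — the form found in F major, not the diatonic i (Fm). Borrowed into F minor it is written I.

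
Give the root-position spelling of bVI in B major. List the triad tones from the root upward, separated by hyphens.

bVI is built on the lowered scale degree 6. In B major degree 6 is G#; lowered it becomes G. Stacking thirds in B minor on G gives G–B–D.

G-B-D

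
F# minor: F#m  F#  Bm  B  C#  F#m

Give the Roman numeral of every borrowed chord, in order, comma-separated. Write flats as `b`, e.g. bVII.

I, IV

In F# minor (with V from harmonic minor) the diatonic chords are F#m, G#dim, A, Bm, C#, D, E. Of the given chords, F#m, Bm and C# are diatonic. F# (F#–A#–C#) doesn't fit — on degree 1 F# minor would have F#m (i). F# is the degree-1 chord of F# major, so it is the borrowed I. But B (B–D#–F#) is foreign: the diatonic iv on degree 4 is Bm, whereas B comes from F# major. It is labeled IV.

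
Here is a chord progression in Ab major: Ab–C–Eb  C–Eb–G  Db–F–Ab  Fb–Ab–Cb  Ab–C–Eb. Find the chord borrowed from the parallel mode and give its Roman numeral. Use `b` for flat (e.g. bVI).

bVI

In Ab major the diatonic chords are Ab, Bbm, Cm, Db, Eb, Fm, Gdim. Ab–C–Eb = Ab, C–Eb–G = Cm and Db–F–Ab = Db are all diatonic. Fb–Ab–Cb is not: scale degree 6 in Ab major carries Fm (vi). In Ab minor the chord on that degree is Fb, so here it functions as bVI, borrowed from the parallel minor.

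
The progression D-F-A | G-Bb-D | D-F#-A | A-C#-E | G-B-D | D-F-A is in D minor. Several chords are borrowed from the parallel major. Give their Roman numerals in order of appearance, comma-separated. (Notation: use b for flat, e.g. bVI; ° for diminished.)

In D minor (with V from harmonic minor) the diatonic chords are Dm, Edim, F, Gm, A, Bb, C. D–F–A = Dm, G–Bb–D = Gm and A–C#–E = A are all diatonic. D–F#–A is not: scale degree 1 in D minor carries Dm (i). In D major the chord on that degree is D, so here it functions as I, borrowed from the parallel major. G–B–D is not: scale degree 4 in D minor carries Gm (iv). In D major the chord on that degree is G, so here it functions as IV, borrowed from the parallel major.

I, IV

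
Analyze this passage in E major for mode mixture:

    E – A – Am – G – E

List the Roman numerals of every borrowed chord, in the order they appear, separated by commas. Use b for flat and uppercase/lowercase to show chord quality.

iv, bIII

The diatonic triads in E major are E, F#m, G#m, A, B, C#m, D#dim. E and A both belong to that set. Am (A–C–E) doesn't fit — on degree 4 E major would have A (IV). Am is the degree-4 chord of E minor, so it is the borrowed iv. G (G–B–D) doesn't fit — on degree 3 E major would have G#m (iii). G is the degree-3 chord of E minor, so it is the borrowed bIII.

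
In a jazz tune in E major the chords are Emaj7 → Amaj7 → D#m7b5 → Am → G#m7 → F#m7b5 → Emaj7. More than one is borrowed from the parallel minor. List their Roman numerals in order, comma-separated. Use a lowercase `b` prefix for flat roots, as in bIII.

E major has the diatonic set E, F#m, G#m, A, B, C#m, D#dim. Emaj7, Amaj7, D#m7b5 and G#m7 are all diatonic. Am (A–C–E) doesn't fit — on degree 4 E major would have A (IV). Am is the degree-4 chord of E minor, so it is the borrowed iv. But F#m7b5 (F#–A–C–E) is foreign: the diatonic ii on degree 2 is F#m, whereas F#m7b5 comes from E minor. It is labeled iiø7.

iv, iiø7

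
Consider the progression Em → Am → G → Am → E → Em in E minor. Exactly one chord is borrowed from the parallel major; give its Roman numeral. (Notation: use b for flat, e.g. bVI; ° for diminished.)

In E minor (with V from harmonic minor) the diatonic chords are Em, F#dim, G, Am, B, C, D. Em, Am and G are all diatonic. E (E–G#–B) doesn't fit — on degree 1 E minor would have Em (i). E is the degree-1 chord of E major, so it is the borrowed I.

I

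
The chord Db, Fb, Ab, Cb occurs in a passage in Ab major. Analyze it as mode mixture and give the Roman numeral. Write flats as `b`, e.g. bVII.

The root Db is the diatonic 4th degree of Ab major; the borrowing shows in the chord quality. Diatonically Ab major has Db (IV) on that degree; Db–Fb–Ab–Cb is instead the minor-seventh chord native to Ab minor, so it takes the label iv7.

iv7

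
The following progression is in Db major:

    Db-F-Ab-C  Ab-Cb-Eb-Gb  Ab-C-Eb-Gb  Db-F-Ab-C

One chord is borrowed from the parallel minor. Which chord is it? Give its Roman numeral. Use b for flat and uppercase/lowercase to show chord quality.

v7

In Db major the diatonic chords are Db, Ebm, Fm, Gb, Ab, Bbm, Cdim. Db–F–Ab–C = Dbmaj7 and Ab–C–Eb–Gb = Ab7 both belong to that set. Ab–Cb–Eb–Gb is not: scale degree 5 in Db major carries Ab (V). In Db minor the chord on that degree is Abm7, so here it functions as v7, borrowed from the parallel minor.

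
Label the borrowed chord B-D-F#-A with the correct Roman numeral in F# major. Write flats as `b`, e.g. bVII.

The root B is the diatonic 4th degree of F# major; the borrowing shows in the chord quality. Diatonically F# major has B (IV) on that degree; B–D–F#–A is instead the minor-seventh chord native to F# minor, so it takes the label iv7.

iv7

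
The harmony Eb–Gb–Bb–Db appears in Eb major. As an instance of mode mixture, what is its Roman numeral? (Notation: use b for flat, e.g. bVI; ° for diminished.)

Eb is scale degree 1 in Eb major. The diatonic chord on degree 1 would be Eb (I), but Eb–Gb–Bb–Db is the minor-seventh chord from Eb minor. As a borrowed chord it is labeled i7.

i7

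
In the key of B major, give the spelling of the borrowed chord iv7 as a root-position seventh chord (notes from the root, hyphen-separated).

The root, E, is scale degree 4 — the same note in B major and B minor; only the chord quality changes. Stacking thirds in B minor on E gives E–G–B–D.

E-G-B-D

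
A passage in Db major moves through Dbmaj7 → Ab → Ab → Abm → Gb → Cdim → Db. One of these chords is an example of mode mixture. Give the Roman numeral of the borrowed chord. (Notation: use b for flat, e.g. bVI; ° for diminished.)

The diatonic triads in Db major are Db, Ebm, Fm, Gb, Ab, Bbm, Cdim. Of the given chords, Dbmaj7, Ab, Gb, Cdim and Db are diatonic. Abm (Ab–Cb–Eb) doesn't fit — on degree 5 Db major would have Ab (V). Abm is the degree-5 chord of Db minor, so it is the borrowed v.

v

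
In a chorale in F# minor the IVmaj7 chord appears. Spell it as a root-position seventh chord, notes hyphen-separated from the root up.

B-D#-F#-A#

IVmaj7 is built on scale degree 4, which is B in both F# minor and its parallel. In F# major the chord on B is B–D#–F#–A#.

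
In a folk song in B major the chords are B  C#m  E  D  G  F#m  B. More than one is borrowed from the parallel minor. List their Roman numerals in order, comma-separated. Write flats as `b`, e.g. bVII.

B major has the diatonic set B, C#m, D#m, E, F#, G#m, A#dim. B, C#m and E are all diatonic. D (D–F#–A) doesn't fit — on degree 3 B major would have D#m (iii). D is the degree-3 chord of B minor, so it is the borrowed bIII. G (G–B–D) is not: scale degree 6 in B major carries G#m (vi). In B minor the chord on that degree is G, so here it functions as bVI, borrowed from the parallel minor. But F#m (F#–A–C#) is foreign: the diatonic V on degree 5 is F#, whereas F#m comes from B minor. It is labeled v.

bIII, bVI, v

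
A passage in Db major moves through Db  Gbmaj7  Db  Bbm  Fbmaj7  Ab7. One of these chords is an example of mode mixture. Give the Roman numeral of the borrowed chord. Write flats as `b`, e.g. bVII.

bIIImaj7

Db major has the diatonic set Db, Ebm, Fm, Gb, Ab, Bbm, Cdim. Of the given chords, Db, Gbmaj7, Bbm and Ab7 are diatonic. Fbmaj7 (Fb–Ab–Cb–Eb) is not: scale degree 3 in Db major carries Fm (iii). In Db minor the chord on that degree is Fbmaj7, so here it functions as bIIImaj7, borrowed from the parallel minor.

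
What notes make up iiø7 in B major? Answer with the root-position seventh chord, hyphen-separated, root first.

C#-E-G-B

iiø7 is built on scale degree 2, which is C# in both B major and its parallel. Building the half-diminished-seventh chord from the parallel minor on C#: C#–E–G–B.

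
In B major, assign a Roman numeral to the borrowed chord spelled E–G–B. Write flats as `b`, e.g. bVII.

iv

The root E is the diatonic 4th degree of B major; the borrowing shows in the chord quality. E–G–B is a minor chord — the form found in B minor, not the diatonic IV (E). Borrowed into B major it is written iv.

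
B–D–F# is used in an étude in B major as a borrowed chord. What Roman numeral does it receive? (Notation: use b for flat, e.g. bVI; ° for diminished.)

i

B is scale degree 1 in B major. B–D–F# is a minor chord — the form found in B minor, not the diatonic I (B). Borrowed into B major it is written i.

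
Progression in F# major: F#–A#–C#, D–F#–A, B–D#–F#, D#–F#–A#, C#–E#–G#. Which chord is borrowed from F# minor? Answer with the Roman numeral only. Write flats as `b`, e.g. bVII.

bVI

The diatonic triads in F# major are F#, G#m, A#m, B, C#, D#m, E#dim. F#–A#–C# = F#, B–D#–F# = B, D#–F#–A# = D#m and C#–E#–G# = C# all belong to that set. D–F#–A doesn't fit — on degree 6 F# major would have D#m (vi). D is the degree-6 chord of F# minor, so it is the borrowed bVI.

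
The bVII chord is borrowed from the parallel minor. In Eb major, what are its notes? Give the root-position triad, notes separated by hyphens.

The root of bVII is the lowered 7th degree: D becomes Db. Building the major chord from the parallel minor on Db: Db–F–Ab.

Db-F-Ab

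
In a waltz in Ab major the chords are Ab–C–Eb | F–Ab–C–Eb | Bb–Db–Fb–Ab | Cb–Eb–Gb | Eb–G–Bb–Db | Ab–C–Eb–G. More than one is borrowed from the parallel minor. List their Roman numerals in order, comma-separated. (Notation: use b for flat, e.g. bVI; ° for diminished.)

The diatonic triads in Ab major are Ab, Bbm, Cm, Db, Eb, Fm, Gdim. Ab–C–Eb = Ab, F–Ab–C–Eb = Fm7, Eb–G–Bb–Db = Eb7 and Ab–C–Eb–G = Abmaj7 all belong to that set. Bb–Db–Fb–Ab doesn't fit — on degree 2 Ab major would have Bbm (ii). Bbm7b5 is the degree-2 chord of Ab minor, so it is the borrowed iiø7. But Cb–Eb–Gb is foreign: the diatonic iii on degree 3 is Cm, whereas Cb comes from Ab minor. It is labeled bIII.

iiø7, bIII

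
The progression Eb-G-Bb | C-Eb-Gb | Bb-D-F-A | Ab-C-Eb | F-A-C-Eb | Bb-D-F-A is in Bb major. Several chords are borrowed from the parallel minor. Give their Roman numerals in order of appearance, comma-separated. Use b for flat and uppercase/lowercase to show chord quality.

ii°, bVII

In Bb major the diatonic chords are Bb, Cm, Dm, Eb, F, Gm, Adim. Eb–G–Bb = Eb, Bb–D–F–A = Bbmaj7 and F–A–C–Eb = F7 all belong to that set. But C–Eb–Gb is foreign: the diatonic ii on degree 2 is Cm, whereas Cdim comes from Bb minor. It is labeled ii°. Ab–C–Eb is not: scale degree 7 in Bb major carries Adim (vii°). In Bb minor the chord on that degree is Ab, so here it functions as bVII, borrowed from the parallel minor.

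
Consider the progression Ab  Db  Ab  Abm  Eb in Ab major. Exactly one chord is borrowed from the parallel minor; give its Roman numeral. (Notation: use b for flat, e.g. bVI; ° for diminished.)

i

Ab major has the diatonic set Ab, Bbm, Cm, Db, Eb, Fm, Gdim. Of the given chords, Ab, Db and Eb are diatonic. Abm (Ab–Cb–Eb) doesn't fit — on degree 1 Ab major would have Ab (I). Abm is the degree-1 chord of Ab minor, so it is the borrowed i.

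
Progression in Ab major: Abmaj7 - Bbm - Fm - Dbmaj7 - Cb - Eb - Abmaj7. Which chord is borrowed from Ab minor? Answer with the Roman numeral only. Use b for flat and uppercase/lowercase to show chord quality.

Ab major has the diatonic set Ab, Bbm, Cm, Db, Eb, Fm, Gdim. Abmaj7, Bbm, Fm, Dbmaj7 and Eb all belong to that set. Cb (Cb–Eb–Gb) is not: scale degree 3 in Ab major carries Cm (iii). In Ab minor the chord on that degree is Cb, so here it functions as bIII, borrowed from the parallel minor.

bIII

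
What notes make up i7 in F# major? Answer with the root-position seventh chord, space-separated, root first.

F# A C# E

i7 is built on scale degree 1, which is F# in both F# major and its parallel. Stacking thirds in F# minor on F# gives F#–A–C#–E.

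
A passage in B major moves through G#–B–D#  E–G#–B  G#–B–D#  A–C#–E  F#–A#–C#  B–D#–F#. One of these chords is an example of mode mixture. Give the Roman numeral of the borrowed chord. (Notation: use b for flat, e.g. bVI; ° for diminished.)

B major has the diatonic set B, C#m, D#m, E, F#, G#m, A#dim. Of the given chords, G#–B–D# = G#m, E–G#–B = E, F#–A#–C# = F# and B–D#–F# = B are diatonic. A–C#–E doesn't fit — on degree 7 B major would have A#dim (vii°). A is the degree-7 chord of B minor, so it is the borrowed bVII.

bVII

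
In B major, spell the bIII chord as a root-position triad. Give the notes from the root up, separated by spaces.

D F# A

The root of bIII is the lowered 3rd degree: D# becomes D. Building the major chord from the parallel minor on D: D–F#–A.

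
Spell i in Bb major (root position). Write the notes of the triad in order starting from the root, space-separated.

i is built on scale degree 1, which is Bb in both Bb major and its parallel. Stacking thirds in Bb minor on Bb gives Bb–Db–F.

Bb Db F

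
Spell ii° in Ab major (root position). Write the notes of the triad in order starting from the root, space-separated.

ii° is built on scale degree 2, which is Bb in both Ab major and its parallel. Building the diminished chord from the parallel minor on Bb: Bb–Db–Fb.

Bb Db Fb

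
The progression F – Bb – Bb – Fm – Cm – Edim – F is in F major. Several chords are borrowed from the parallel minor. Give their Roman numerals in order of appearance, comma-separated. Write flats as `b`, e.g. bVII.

i, v

F major has the diatonic set F, Gm, Am, Bb, C, Dm, Edim. F, Bb and Edim are all diatonic. But Fm (F–Ab–C) is foreign: the diatonic I on degree 1 is F, whereas Fm comes from F minor. It is labeled i. Cm (C–Eb–G) is not: scale degree 5 in F major carries C (V). In F minor the chord on that degree is Cm, so here it functions as v, borrowed from the parallel minor.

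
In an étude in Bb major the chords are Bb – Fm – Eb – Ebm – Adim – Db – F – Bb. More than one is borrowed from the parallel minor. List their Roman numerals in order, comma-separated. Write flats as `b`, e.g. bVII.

v, iv, bIII

The diatonic triads in Bb major are Bb, Cm, Dm, Eb, F, Gm, Adim. Bb, Eb, Adim and F all belong to that set. Fm (F–Ab–C) doesn't fit — on degree 5 Bb major would have F (V). Fm is the degree-5 chord of Bb minor, so it is the borrowed v. Ebm (Eb–Gb–Bb) doesn't fit — on degree 4 Bb major would have Eb (IV). Ebm is the degree-4 chord of Bb minor, so it is the borrowed iv. But Db (Db–F–Ab) is foreign: the diatonic iii on degree 3 is Dm, whereas Db comes from Bb minor. It is labeled bIII.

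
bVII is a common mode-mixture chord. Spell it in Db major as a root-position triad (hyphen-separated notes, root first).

bVII is built on the lowered scale degree 7. In Db major degree 7 is C; lowered it becomes Cb. Building the major chord from the parallel minor on Cb: Cb–Eb–Gb.

Cb-Eb-Gb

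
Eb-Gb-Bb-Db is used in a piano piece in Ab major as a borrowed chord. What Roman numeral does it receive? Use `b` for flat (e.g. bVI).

v7

Eb is scale degree 5 in Ab major. Eb–Gb–Bb–Db is a minor-seventh chord — the form found in Ab minor, not the diatonic V (Eb). Borrowed into Ab major it is written v7.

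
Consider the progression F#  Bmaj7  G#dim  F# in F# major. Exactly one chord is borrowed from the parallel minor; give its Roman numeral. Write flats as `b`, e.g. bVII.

ii°

In F# major the diatonic chords are F#, G#m, A#m, B, C#, D#m, E#dim. F# and Bmaj7 both belong to that set. But G#dim (G#–B–D) is foreign: the diatonic ii on degree 2 is G#m, whereas G#dim comes from F# minor. It is labeled ii°.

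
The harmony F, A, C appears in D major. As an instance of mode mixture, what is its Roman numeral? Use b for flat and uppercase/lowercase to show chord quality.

F is the lowered form of scale degree 3 in D major (the diatonic degree 3 is F#). The diatonic chord on degree 3 would be F#m (iii), but F–A–C is the major chord from D minor. As a borrowed chord it is labeled bIII.

bIII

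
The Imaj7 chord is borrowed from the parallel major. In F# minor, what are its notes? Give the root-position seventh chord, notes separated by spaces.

The root, F#, is scale degree 1 — the same note in F# minor and F# major; only the chord quality changes. In F# major the chord on F# is F#–A#–C#–E#.

F# A# C# E#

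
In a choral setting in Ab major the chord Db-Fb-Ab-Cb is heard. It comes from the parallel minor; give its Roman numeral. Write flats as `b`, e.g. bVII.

iv7

The root Db is the diatonic 4th degree of Ab major; the borrowing shows in the chord quality. Db–Fb–Ab–Cb is a minor-seventh chord — the form found in Ab minor, not the diatonic IV (Db). Borrowed into Ab major it is written iv7.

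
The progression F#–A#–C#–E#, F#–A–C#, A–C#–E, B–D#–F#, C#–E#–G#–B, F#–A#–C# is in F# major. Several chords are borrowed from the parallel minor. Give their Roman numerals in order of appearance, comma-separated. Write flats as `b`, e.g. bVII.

F# major has the diatonic set F#, G#m, A#m, B, C#, D#m, E#dim. Of the given chords, F#–A#–C#–E# = F#maj7, B–D#–F# = B, C#–E#–G#–B = C#7 and F#–A#–C# = F# are diatonic. But F#–A–C# is foreign: the diatonic I on degree 1 is F#, whereas F#m comes from F# minor. It is labeled i. A–C#–E doesn't fit — on degree 3 F# major would have A#m (iii). A is the degree-3 chord of F# minor, so it is the borrowed bIII.

i, bIII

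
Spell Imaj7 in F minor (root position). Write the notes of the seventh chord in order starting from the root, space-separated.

F A C E

The root, F, is scale degree 1 — the same note in F minor and F major; only the chord quality changes. In F major the chord on F is F–A–C–E.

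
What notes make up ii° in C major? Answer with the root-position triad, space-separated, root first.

The root, D, is scale degree 2 — the same note in C major and C minor; only the chord quality changes. In C minor the chord on D is D–F–Ab.

D F Ab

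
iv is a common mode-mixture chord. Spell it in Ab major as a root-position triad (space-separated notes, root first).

Db Fb Ab

iv is built on scale degree 4, which is Db in both Ab major and its parallel. In Ab minor the chord on Db is Db–Fb–Ab.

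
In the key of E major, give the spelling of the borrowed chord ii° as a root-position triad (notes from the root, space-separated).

The root, F#, is scale degree 2 — the same note in E major and E minor; only the chord quality changes. Building the diminished chord from the parallel minor on F#: F#–A–C.

F# A C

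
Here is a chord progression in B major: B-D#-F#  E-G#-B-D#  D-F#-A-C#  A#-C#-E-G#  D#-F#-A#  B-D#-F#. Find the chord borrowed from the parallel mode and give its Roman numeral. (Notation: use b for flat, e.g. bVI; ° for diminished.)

B major has the diatonic set B, C#m, D#m, E, F#, G#m, A#dim. B–D#–F# = B, E–G#–B–D# = Emaj7, A#–C#–E–G# = A#m7b5 and D#–F#–A# = D#m all belong to that set. D–F#–A–C# doesn't fit — on degree 3 B major would have D#m (iii). Dmaj7 is the degree-3 chord of B minor, so it is the borrowed bIIImaj7.

bIIImaj7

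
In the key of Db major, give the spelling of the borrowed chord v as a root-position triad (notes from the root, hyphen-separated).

v is built on scale degree 5, which is Ab in both Db major and its parallel. In Db minor the chord on Ab is Ab–Cb–Eb.

Ab-Cb-Eb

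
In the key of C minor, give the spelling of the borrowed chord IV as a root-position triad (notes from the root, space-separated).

F A C

The root, F, is scale degree 4 — the same note in C minor and C major; only the chord quality changes. In C major the chord on F is F–A–C.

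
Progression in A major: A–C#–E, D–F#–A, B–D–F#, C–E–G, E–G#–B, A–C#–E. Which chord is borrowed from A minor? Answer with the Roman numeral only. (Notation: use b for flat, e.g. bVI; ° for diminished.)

bIII

In A major the diatonic chords are A, Bm, C#m, D, E, F#m, G#dim. A–C#–E = A, D–F#–A = D, B–D–F# = Bm and E–G#–B = E are all diatonic. C–E–G doesn't fit — on degree 3 A major would have C#m (iii). C is the degree-3 chord of A minor, so it is the borrowed bIII.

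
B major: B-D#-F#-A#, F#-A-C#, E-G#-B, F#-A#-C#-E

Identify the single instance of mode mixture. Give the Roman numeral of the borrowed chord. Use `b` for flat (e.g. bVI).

v

B major has the diatonic set B, C#m, D#m, E, F#, G#m, A#dim. Of the given chords, B–D#–F#–A# = Bmaj7, E–G#–B = E and F#–A#–C#–E = F#7 are diatonic. F#–A–C# doesn't fit — on degree 5 B major would have F# (V). F#m is the degree-5 chord of B minor, so it is the borrowed v.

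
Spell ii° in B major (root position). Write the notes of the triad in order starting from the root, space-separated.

C# E G

The root, C#, is scale degree 2 — the same note in B major and B minor; only the chord quality changes. Building the diminished chord from the parallel minor on C#: C#–E–G.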